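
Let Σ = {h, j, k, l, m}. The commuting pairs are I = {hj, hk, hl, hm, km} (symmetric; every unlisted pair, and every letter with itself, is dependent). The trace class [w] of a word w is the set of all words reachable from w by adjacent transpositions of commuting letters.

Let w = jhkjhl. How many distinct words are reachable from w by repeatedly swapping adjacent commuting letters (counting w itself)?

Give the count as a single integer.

0(j) covers ∅
1(h) covers ∅
2(k) covers 0:j
3(j) covers 2:k
4(h) covers 1:h
5(l) covers 3:j
floor of heap: 0:j, 1:h
completions by unplaced set U, small U first (add the entries for U minus each lowest piece of U):
  |U|=1: {4}:1  {5}:1
  |U|=2: {1,4}:1  {3,5}:1  {4,5}:2
  |U|=3: {1,4,5}:3  {2,3,5}:1  {3,4,5}:3
  |U|=4: {0,2,3,5}:1  {1,3,4,5}:6  {2,3,4,5}:4
  start at 0(j): 10
  start at 1(h): 5
sum over floor = 15

15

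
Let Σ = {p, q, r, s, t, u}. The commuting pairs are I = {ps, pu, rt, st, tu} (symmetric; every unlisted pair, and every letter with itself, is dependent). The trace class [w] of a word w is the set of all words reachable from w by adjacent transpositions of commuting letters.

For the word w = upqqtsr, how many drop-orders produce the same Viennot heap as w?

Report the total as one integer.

6

0(u) covers ∅
1(p) covers ∅
2(q) covers 0:u, 1:p
3(q) covers 2:q
4(t) covers 3:q
5(s) covers 3:q
6(r) covers 5:s
floor of heap: 0:u, 1:p
completions by unplaced set U, small U first (add the entries for U minus each lowest piece of U):
  |U|=1: {4}:1  {6}:1
  |U|=2: {4,6}:2  {5,6}:1
  |U|=3: {4,5,6}:3
  |U|=4: {3,4,5,6}:3
  |U|=5: {2,3,4,5,6}:3
  start at 0(u): 3
  start at 1(p): 3
sum over floor = 6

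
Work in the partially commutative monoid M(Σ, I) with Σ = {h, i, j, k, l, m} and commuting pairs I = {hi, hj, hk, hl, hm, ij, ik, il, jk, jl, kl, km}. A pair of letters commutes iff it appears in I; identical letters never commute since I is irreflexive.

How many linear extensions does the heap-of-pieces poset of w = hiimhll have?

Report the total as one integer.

21

piece 0:h — minimal
piece 1:i — minimal
piece 2:i rests on {1:i}
piece 3:m rests on {2:i}
piece 4:h rests on {0:h}
piece 5:l rests on {3:m}
piece 6:l rests on {5:l}
minimal pieces: {0:h, 1:i}
ways to finish when only these pieces remain (= sum over removing one remaining piece with nothing left below it):
  1 left: {4}→1  {6}→1
  2 left: {0,4}→1  {4,6}→2  {5,6}→1
  3 left: {0,4,6}→3  {3,5,6}→1  {4,5,6}→3
  4 left: {0,4,5,6}→6  {2,3,5,6}→1  {3,4,5,6}→4
  5 left: {0,3,4,5,6}→10  {1,2,3,5,6}→1  {2,3,4,5,6}→5
  placing 0:h first → 6 extensions
  placing 1:i first → 15 extensions
total linear extensions = 21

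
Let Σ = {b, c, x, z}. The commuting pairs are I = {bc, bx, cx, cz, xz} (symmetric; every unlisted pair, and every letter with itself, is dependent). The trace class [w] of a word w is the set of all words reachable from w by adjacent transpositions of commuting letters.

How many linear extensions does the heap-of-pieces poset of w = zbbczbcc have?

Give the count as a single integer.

0(z) covers ∅
1(b) covers 0:z
2(b) covers 1:b
3(c) covers ∅
4(z) covers 2:b
5(b) covers 4:z
6(c) covers 3:c
7(c) covers 6:c
floor of heap: 0:z, 3:c
completions by unplaced set U, small U first (add the entries for U minus each lowest piece of U):
  |U|=1: {5}:1  {7}:1
  |U|=2: {4,5}:1  {5,7}:2  {6,7}:1
  |U|=3: {2,4,5}:1  {3,6,7}:1  {4,5,7}:3  {5,6,7}:3
  |U|=4: {1,2,4,5}:1  {2,4,5,7}:4  {3,5,6,7}:4  {4,5,6,7}:6
  |U|=5: {0,1,2,4,5}:1  {1,2,4,5,7}:5  {2,4,5,6,7}:10  {3,4,5,6,7}:10
  |U|=6: {0,1,2,4,5,7}:6  {1,2,4,5,6,7}:15  {2,3,4,5,6,7}:20
  start at 0(z): 35
  start at 3(c): 21
sum over floor = 56

56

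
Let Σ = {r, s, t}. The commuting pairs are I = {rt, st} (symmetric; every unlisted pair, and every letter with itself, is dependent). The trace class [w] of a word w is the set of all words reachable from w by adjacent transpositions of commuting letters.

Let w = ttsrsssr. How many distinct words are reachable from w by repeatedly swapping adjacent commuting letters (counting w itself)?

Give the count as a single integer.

0(t) covers ∅
1(t) covers 0:t
2(s) covers ∅
3(r) covers 2:s
4(s) covers 3:r
5(s) covers 4:s
6(s) covers 5:s
7(r) covers 6:s
floor of heap: 0:t, 2:s
completions by unplaced set U, small U first (add the entries for U minus each lowest piece of U):
  |U|=1: {1}:1  {7}:1
  |U|=2: {0,1}:1  {1,7}:2  {6,7}:1
  |U|=3: {0,1,7}:3  {1,6,7}:3  {5,6,7}:1
  |U|=4: {0,1,6,7}:6  {1,5,6,7}:4  {4,5,6,7}:1
  |U|=5: {0,1,5,6,7}:10  {1,4,5,6,7}:5  {3,4,5,6,7}:1
  |U|=6: {0,1,4,5,6,7}:15  {1,3,4,5,6,7}:6  {2,3,4,5,6,7}:1
  start at 0(t): 7
  start at 2(s): 21
sum over floor = 28

28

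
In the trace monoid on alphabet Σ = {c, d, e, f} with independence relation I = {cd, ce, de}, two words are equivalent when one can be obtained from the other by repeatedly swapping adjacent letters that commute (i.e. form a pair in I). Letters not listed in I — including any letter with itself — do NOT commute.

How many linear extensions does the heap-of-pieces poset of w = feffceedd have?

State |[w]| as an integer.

piece 0:f — minimal
piece 1:e rests on {0:f}
piece 2:f rests on {1:e}
piece 3:f rests on {2:f}
piece 4:c rests on {3:f}
piece 5:e rests on {3:f}
piece 6:e rests on {5:e}
piece 7:d rests on {3:f}
piece 8:d rests on {7:d}
minimal pieces: {0:f}
ways to finish when only these pieces remain (= sum over removing one remaining piece with nothing left below it):
  1 left: {4}→1  {6}→1  {8}→1
  2 left: {4,6}→2  {4,8}→2  {5,6}→1  {6,8}→2  {7,8}→1
  3 left: {4,5,6}→3  {4,6,8}→6  {4,7,8}→3  {5,6,8}→3  {6,7,8}→3
  4 left: {4,5,6,8}→12  {4,6,7,8}→12  {5,6,7,8}→6
  5 left: {4,5,6,7,8}→30
  6 left: {3,4,5,6,7,8}→30
  7 left: {2,3,4,5,6,7,8}→30
  placing 0:f first → 30 extensions

30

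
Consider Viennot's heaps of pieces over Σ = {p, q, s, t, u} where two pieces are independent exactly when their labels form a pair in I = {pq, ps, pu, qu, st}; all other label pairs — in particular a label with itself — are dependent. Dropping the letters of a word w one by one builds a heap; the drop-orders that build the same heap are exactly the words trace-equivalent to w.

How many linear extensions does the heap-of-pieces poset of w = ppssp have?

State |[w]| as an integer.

drop 0:p onto floor
drop 1:p onto {0:p}
drop 2:s onto floor
drop 3:s onto {2:s}
drop 4:p onto {1:p}
ground layer = {0:p, 2:s}
drop-orders for the pieces not yet dropped (sum over which currently-grounded one goes next):
  1 to go: {3} 1  {4} 1
  2 to go: {1,4} 1  {2,3} 1  {3,4} 2
  3 to go: {0,1,4} 1  {1,3,4} 3  {2,3,4} 3
  if 0:p drops first: 6 orders
  if 2:s drops first: 4 orders
heap linearizations: 10

10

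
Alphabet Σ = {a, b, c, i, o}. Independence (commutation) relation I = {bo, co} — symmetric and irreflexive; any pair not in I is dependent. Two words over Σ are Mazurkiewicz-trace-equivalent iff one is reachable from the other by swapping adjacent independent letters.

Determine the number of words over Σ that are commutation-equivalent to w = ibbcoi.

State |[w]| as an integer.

4

drop 0:i onto floor
drop 1:b onto {0:i}
drop 2:b onto {1:b}
drop 3:c onto {2:b}
drop 4:o onto {0:i}
drop 5:i onto {3:c, 4:o}
ground layer = {0:i}
drop-orders for the pieces not yet dropped (sum over which currently-grounded one goes next):
  1 to go: {5} 1
  2 to go: {3,5} 1  {4,5} 1
  3 to go: {2,3,5} 1  {3,4,5} 2
  4 to go: {1,2,3,5} 1  {2,3,4,5} 3
  if 0:i drops first: 4 orders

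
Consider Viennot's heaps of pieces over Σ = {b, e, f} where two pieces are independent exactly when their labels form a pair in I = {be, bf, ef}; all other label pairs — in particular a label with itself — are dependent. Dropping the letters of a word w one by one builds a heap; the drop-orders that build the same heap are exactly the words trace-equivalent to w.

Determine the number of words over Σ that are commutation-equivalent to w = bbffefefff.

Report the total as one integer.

1260

piece 0:b — minimal
piece 1:b rests on {0:b}
piece 2:f — minimal
piece 3:f rests on {2:f}
piece 4:e — minimal
piece 5:f rests on {3:f}
piece 6:e rests on {4:e}
piece 7:f rests on {5:f}
piece 8:f rests on {7:f}
piece 9:f rests on {8:f}
minimal pieces: {0:b, 2:f, 4:e}
ways to finish when only these pieces remain (= sum over removing one remaining piece with nothing left below it):
  1 left: {1}→1  {6}→1  {9}→1
  2 left: {0,1}→1  {1,6}→2  {1,9}→2  {4,6}→1  {6,9}→2  {8,9}→1
  3 left: {0,1,6}→3  {0,1,9}→3  {1,4,6}→3  {1,6,9}→6  {1,8,9}→3  {4,6,9}→3  {6,8,9}→3  {7,8,9}→1
  4 left: {0,1,4,6}→6  {0,1,6,9}→12  {0,1,8,9}→6  {1,4,6,9}→12  {1,6,8,9}→12  {1,7,8,9}→4  {4,6,8,9}→6  {5,7,8,9}→1  {6,7,8,9}→4
  5 left: {0,1,4,6,9}→30  {0,1,6,8,9}→30  {0,1,7,8,9}→10  {1,4,6,8,9}→30  {1,5,7,8,9}→5  {1,6,7,8,9}→20  {3,5,7,8,9}→1  {4,6,7,8,9}→10  {5,6,7,8,9}→5
  6 left: {0,1,4,6,8,9}→90  {0,1,5,7,8,9}→15  {0,1,6,7,8,9}→60  {1,3,5,7,8,9}→6  {1,4,6,7,8,9}→60  {1,5,6,7,8,9}→30  {2,3,5,7,8,9}→1  {3,5,6,7,8,9}→6  {4,5,6,7,8,9}→15
  7 left: {0,1,3,5,7,8,9}→21  {0,1,4,6,7,8,9}→210  {0,1,5,6,7,8,9}→105  {1,2,3,5,7,8,9}→7  {1,3,5,6,7,8,9}→42  {1,4,5,6,7,8,9}→105  {2,3,5,6,7,8,9}→7  {3,4,5,6,7,8,9}→21
  8 left: {0,1,2,3,5,7,8,9}→28  {0,1,3,5,6,7,8,9}→168  {0,1,4,5,6,7,8,9}→420  {1,2,3,5,6,7,8,9}→56  {1,3,4,5,6,7,8,9}→168  {2,3,4,5,6,7,8,9}→28
  placing 0:b first → 252 extensions
  placing 2:f first → 756 extensions
  placing 4:e first → 252 extensions
total linear extensions = 1260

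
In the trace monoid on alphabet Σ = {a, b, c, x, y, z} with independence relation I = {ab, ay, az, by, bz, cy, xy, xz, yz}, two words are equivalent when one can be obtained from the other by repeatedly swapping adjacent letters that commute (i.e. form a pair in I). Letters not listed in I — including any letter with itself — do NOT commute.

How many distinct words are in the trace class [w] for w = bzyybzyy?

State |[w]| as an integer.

drop 0:b onto floor
drop 1:z onto floor
drop 2:y onto floor
drop 3:y onto {2:y}
drop 4:b onto {0:b}
drop 5:z onto {1:z}
drop 6:y onto {3:y}
drop 7:y onto {6:y}
ground layer = {0:b, 1:z, 2:y}
drop-orders for the pieces not yet dropped (sum over which currently-grounded one goes next):
  1 to go: {4} 1  {5} 1  {7} 1
  2 to go: {0,4} 1  {1,5} 1  {4,5} 2  {4,7} 2  {5,7} 2  {6,7} 1
  3 to go: {0,4,5} 3  {0,4,7} 3  {1,4,5} 3  {1,5,7} 3  {3,6,7} 1  {4,5,7} 6  {4,6,7} 3  {5,6,7} 3
  4 to go: {0,1,4,5} 6  {0,4,5,7} 12  {0,4,6,7} 6  {1,4,5,7} 12  {1,5,6,7} 6  {2,3,6,7} 1  {3,4,6,7} 4  {3,5,6,7} 4  {4,5,6,7} 12
  5 to go: {0,1,4,5,7} 30  {0,3,4,6,7} 10  {0,4,5,6,7} 30  {1,3,5,6,7} 10  {1,4,5,6,7} 30  {2,3,4,6,7} 5  {2,3,5,6,7} 5  {3,4,5,6,7} 20
  6 to go: {0,1,4,5,6,7} 90  {0,2,3,4,6,7} 15  {0,3,4,5,6,7} 60  {1,2,3,5,6,7} 15  {1,3,4,5,6,7} 60  {2,3,4,5,6,7} 30
  if 0:b drops first: 105 orders
  if 1:z drops first: 105 orders
  if 2:y drops first: 210 orders
heap linearizations: 420

420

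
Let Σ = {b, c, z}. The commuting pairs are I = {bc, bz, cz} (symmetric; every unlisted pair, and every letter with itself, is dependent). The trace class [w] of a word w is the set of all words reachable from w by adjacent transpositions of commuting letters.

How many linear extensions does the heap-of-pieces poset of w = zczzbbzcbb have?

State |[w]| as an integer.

drop 0:z onto floor
drop 1:c onto floor
drop 2:z onto {0:z}
drop 3:z onto {2:z}
drop 4:b onto floor
drop 5:b onto {4:b}
drop 6:z onto {3:z}
drop 7:c onto {1:c}
drop 8:b onto {5:b}
drop 9:b onto {8:b}
ground layer = {0:z, 1:c, 4:b}
drop-orders for the pieces not yet dropped (sum over which currently-grounded one goes next):
  1 to go: {6} 1  {7} 1  {9} 1
  2 to go: {1,7} 1  {3,6} 1  {6,7} 2  {6,9} 2  {7,9} 2  {8,9} 1
  3 to go: {1,6,7} 3  {1,7,9} 3  {2,3,6} 1  {3,6,7} 3  {3,6,9} 3  {5,8,9} 1  {6,7,9} 6  {6,8,9} 3  {7,8,9} 3
  4 to go: {0,2,3,6} 1  {1,3,6,7} 6  {1,6,7,9} 12  {1,7,8,9} 6  {2,3,6,7} 4  {2,3,6,9} 4  {3,6,7,9} 12  {3,6,8,9} 6  {4,5,8,9} 1  {5,6,8,9} 4  {5,7,8,9} 4  {6,7,8,9} 12
  5 to go: {0,2,3,6,7} 5  {0,2,3,6,9} 5  {1,2,3,6,7} 10  {1,3,6,7,9} 30  {1,5,7,8,9} 10  {1,6,7,8,9} 30  {2,3,6,7,9} 20  {2,3,6,8,9} 10  {3,5,6,8,9} 10  {3,6,7,8,9} 30  {4,5,6,8,9} 5  {4,5,7,8,9} 5  {5,6,7,8,9} 20
  6 to go: {0,1,2,3,6,7} 15  {0,2,3,6,7,9} 30  {0,2,3,6,8,9} 15  {1,2,3,6,7,9} 60  {1,3,6,7,8,9} 90  {1,4,5,7,8,9} 15  {1,5,6,7,8,9} 60  {2,3,5,6,8,9} 20  {2,3,6,7,8,9} 60  {3,4,5,6,8,9} 15  {3,5,6,7,8,9} 60  {4,5,6,7,8,9} 30
  7 to go: {0,1,2,3,6,7,9} 105  {0,2,3,5,6,8,9} 35  {0,2,3,6,7,8,9} 105  {1,2,3,6,7,8,9} 210  {1,3,5,6,7,8,9} 210  {1,4,5,6,7,8,9} 105  {2,3,4,5,6,8,9} 35  {2,3,5,6,7,8,9} 140  {3,4,5,6,7,8,9} 105
  8 to go: {0,1,2,3,6,7,8,9} 420  {0,2,3,4,5,6,8,9} 70  {0,2,3,5,6,7,8,9} 280  {1,2,3,5,6,7,8,9} 560  {1,3,4,5,6,7,8,9} 420  {2,3,4,5,6,7,8,9} 280
  if 0:z drops first: 1260 orders
  if 1:c drops first: 630 orders
  if 4:b drops first: 1260 orders
heap linearizations: 3150

3150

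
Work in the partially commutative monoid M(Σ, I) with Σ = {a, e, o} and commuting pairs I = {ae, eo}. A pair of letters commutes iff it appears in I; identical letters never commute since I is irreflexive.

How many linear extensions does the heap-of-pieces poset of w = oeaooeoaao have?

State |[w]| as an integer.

45

piece 0:o — minimal
piece 1:e — minimal
piece 2:a rests on {0:o}
piece 3:o rests on {2:a}
piece 4:o rests on {3:o}
piece 5:e rests on {1:e}
piece 6:o rests on {4:o}
piece 7:a rests on {6:o}
piece 8:a rests on {7:a}
piece 9:o rests on {8:a}
minimal pieces: {0:o, 1:e}
ways to finish when only these pieces remain (= sum over removing one remaining piece with nothing left below it):
  1 left: {5}→1  {9}→1
  2 left: {1,5}→1  {5,9}→2  {8,9}→1
  3 left: {1,5,9}→3  {5,8,9}→3  {7,8,9}→1
  4 left: {1,5,8,9}→6  {5,7,8,9}→4  {6,7,8,9}→1
  5 left: {1,5,7,8,9}→10  {4,6,7,8,9}→1  {5,6,7,8,9}→5
  6 left: {1,5,6,7,8,9}→15  {3,4,6,7,8,9}→1  {4,5,6,7,8,9}→6
  7 left: {1,4,5,6,7,8,9}→21  {2,3,4,6,7,8,9}→1  {3,4,5,6,7,8,9}→7
  8 left: {0,2,3,4,6,7,8,9}→1  {1,3,4,5,6,7,8,9}→28  {2,3,4,5,6,7,8,9}→8
  placing 0:o first → 36 extensions
  placing 1:e first → 9 extensions
total linear extensions = 45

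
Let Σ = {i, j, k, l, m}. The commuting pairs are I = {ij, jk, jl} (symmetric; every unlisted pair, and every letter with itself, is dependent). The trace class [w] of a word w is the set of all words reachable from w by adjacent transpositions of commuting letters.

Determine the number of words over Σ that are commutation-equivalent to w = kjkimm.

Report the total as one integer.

#0=k has no predecessor
#1=j has no predecessor
#2=k depends on [0:k]
#3=i depends on [2:k]
#4=m depends on [1:j, 3:i]
#5=m depends on [4:m]
sources: [0:k, 1:j]
N(rest) = Σ N(rest − s) over sources s of rest; N(one piece) = 1:
  size 1 → [5]=1
  size 2 → [4,5]=1
  size 3 → [1,4,5]=1  [3,4,5]=1
  size 4 → [1,3,4,5]=2  [2,3,4,5]=1
  first=0(k) contributes 3
  first=1(j) contributes 1
|[w]| = 4

4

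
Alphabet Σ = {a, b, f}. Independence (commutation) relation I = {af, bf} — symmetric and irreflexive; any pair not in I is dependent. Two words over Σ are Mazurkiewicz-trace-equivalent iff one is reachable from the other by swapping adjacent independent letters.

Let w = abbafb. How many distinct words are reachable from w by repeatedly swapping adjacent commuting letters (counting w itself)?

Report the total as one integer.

piece 0:a — minimal
piece 1:b rests on {0:a}
piece 2:b rests on {1:b}
piece 3:a rests on {2:b}
piece 4:f — minimal
piece 5:b rests on {3:a}
minimal pieces: {0:a, 4:f}
ways to finish when only these pieces remain (= sum over removing one remaining piece with nothing left below it):
  1 left: {4}→1  {5}→1
  2 left: {3,5}→1  {4,5}→2
  3 left: {2,3,5}→1  {3,4,5}→3
  4 left: {1,2,3,5}→1  {2,3,4,5}→4
  placing 0:a first → 5 extensions
  placing 4:f first → 1 extensions
total linear extensions = 6

6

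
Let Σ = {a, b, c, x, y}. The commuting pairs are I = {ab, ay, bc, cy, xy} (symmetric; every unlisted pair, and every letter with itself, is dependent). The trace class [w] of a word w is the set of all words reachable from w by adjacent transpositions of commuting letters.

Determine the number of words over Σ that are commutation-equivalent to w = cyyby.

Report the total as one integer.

5

drop 0:c onto floor
drop 1:y onto floor
drop 2:y onto {1:y}
drop 3:b onto {2:y}
drop 4:y onto {3:b}
ground layer = {0:c, 1:y}
drop-orders for the pieces not yet dropped (sum over which currently-grounded one goes next):
  1 to go: {0} 1  {4} 1
  2 to go: {0,4} 2  {3,4} 1
  3 to go: {0,3,4} 3  {2,3,4} 1
  if 0:c drops first: 1 orders
  if 1:y drops first: 4 orders
heap linearizations: 5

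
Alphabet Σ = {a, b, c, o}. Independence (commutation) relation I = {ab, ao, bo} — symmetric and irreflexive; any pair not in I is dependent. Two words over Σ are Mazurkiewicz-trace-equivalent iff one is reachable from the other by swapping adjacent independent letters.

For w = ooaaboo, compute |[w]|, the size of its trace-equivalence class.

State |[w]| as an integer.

105

#0=o has no predecessor
#1=o depends on [0:o]
#2=a has no predecessor
#3=a depends on [2:a]
#4=b has no predecessor
#5=o depends on [1:o]
#6=o depends on [5:o]
sources: [0:o, 2:a, 4:b]
N(rest) = Σ N(rest − s) over sources s of rest; N(one piece) = 1:
  size 1 → [3]=1  [4]=1  [6]=1
  size 2 → [2,3]=1  [3,4]=2  [3,6]=2  [4,6]=2  [5,6]=1
  size 3 → [1,5,6]=1  [2,3,4]=3  [2,3,6]=3  [3,4,6]=6  [3,5,6]=3  [4,5,6]=3
  size 4 → [0,1,5,6]=1  [1,3,5,6]=4  [1,4,5,6]=4  [2,3,4,6]=12  [2,3,5,6]=6  [3,4,5,6]=12
  size 5 → [0,1,3,5,6]=5  [0,1,4,5,6]=5  [1,2,3,5,6]=10  [1,3,4,5,6]=20  [2,3,4,5,6]=30
  first=0(o) contributes 60
  first=2(a) contributes 30
  first=4(b) contributes 15
|[w]| = 105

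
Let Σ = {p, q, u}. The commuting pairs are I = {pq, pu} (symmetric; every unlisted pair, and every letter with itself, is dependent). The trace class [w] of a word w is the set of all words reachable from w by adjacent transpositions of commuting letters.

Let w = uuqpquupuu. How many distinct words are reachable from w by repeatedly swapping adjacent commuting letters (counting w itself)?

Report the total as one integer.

drop 0:u onto floor
drop 1:u onto {0:u}
drop 2:q onto {1:u}
drop 3:p onto floor
drop 4:q onto {2:q}
drop 5:u onto {4:q}
drop 6:u onto {5:u}
drop 7:p onto {3:p}
drop 8:u onto {6:u}
drop 9:u onto {8:u}
ground layer = {0:u, 3:p}
drop-orders for the pieces not yet dropped (sum over which currently-grounded one goes next):
  1 to go: {7} 1  {9} 1
  2 to go: {3,7} 1  {7,9} 2  {8,9} 1
  3 to go: {3,7,9} 3  {6,8,9} 1  {7,8,9} 3
  4 to go: {3,7,8,9} 6  {5,6,8,9} 1  {6,7,8,9} 4
  5 to go: {3,6,7,8,9} 10  {4,5,6,8,9} 1  {5,6,7,8,9} 5
  6 to go: {2,4,5,6,8,9} 1  {3,5,6,7,8,9} 15  {4,5,6,7,8,9} 6
  7 to go: {1,2,4,5,6,8,9} 1  {2,4,5,6,7,8,9} 7  {3,4,5,6,7,8,9} 21
  8 to go: {0,1,2,4,5,6,8,9} 1  {1,2,4,5,6,7,8,9} 8  {2,3,4,5,6,7,8,9} 28
  if 0:u drops first: 36 orders
  if 3:p drops first: 9 orders
heap linearizations: 45

45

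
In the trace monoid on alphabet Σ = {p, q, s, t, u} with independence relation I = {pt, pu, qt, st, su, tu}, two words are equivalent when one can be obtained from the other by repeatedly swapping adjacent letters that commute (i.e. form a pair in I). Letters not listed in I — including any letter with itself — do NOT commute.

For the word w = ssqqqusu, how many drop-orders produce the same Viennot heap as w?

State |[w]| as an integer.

drop 0:s onto floor
drop 1:s onto {0:s}
drop 2:q onto {1:s}
drop 3:q onto {2:q}
drop 4:q onto {3:q}
drop 5:u onto {4:q}
drop 6:s onto {4:q}
drop 7:u onto {5:u}
ground layer = {0:s}
drop-orders for the pieces not yet dropped (sum over which currently-grounded one goes next):
  1 to go: {6} 1  {7} 1
  2 to go: {5,7} 1  {6,7} 2
  3 to go: {5,6,7} 3
  4 to go: {4,5,6,7} 3
  5 to go: {3,4,5,6,7} 3
  6 to go: {2,3,4,5,6,7} 3
  if 0:s drops first: 3 orders

3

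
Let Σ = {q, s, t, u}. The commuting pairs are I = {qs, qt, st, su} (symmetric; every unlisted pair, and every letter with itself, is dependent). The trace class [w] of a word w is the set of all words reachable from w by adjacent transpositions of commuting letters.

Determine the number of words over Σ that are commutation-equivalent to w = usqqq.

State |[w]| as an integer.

5

#0=u has no predecessor
#1=s has no predecessor
#2=q depends on [0:u]
#3=q depends on [2:q]
#4=q depends on [3:q]
sources: [0:u, 1:s]
N(rest) = Σ N(rest − s) over sources s of rest; N(one piece) = 1:
  size 1 → [1]=1  [4]=1
  size 2 → [1,4]=2  [3,4]=1
  size 3 → [1,3,4]=3  [2,3,4]=1
  first=0(u) contributes 4
  first=1(s) contributes 1
|[w]| = 5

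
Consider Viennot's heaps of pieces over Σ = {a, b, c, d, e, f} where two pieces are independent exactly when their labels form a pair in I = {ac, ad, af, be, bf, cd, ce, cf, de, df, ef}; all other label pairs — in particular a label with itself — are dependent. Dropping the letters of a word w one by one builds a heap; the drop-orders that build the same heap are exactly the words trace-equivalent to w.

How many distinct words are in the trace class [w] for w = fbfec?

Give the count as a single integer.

30

piece 0:f — minimal
piece 1:b — minimal
piece 2:f rests on {0:f}
piece 3:e — minimal
piece 4:c rests on {1:b}
minimal pieces: {0:f, 1:b, 3:e}
ways to finish when only these pieces remain (= sum over removing one remaining piece with nothing left below it):
  1 left: {2}→1  {3}→1  {4}→1
  2 left: {0,2}→1  {1,4}→1  {2,3}→2  {2,4}→2  {3,4}→2
  3 left: {0,2,3}→3  {0,2,4}→3  {1,2,4}→3  {1,3,4}→3  {2,3,4}→6
  placing 0:f first → 12 extensions
  placing 1:b first → 12 extensions
  placing 3:e first → 6 extensions
total linear extensions = 30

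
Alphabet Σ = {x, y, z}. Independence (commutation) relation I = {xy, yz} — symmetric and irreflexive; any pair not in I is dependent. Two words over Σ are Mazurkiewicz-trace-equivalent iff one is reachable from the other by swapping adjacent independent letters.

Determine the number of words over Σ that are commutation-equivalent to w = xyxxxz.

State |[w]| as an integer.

6

piece 0:x — minimal
piece 1:y — minimal
piece 2:x rests on {0:x}
piece 3:x rests on {2:x}
piece 4:x rests on {3:x}
piece 5:z rests on {4:x}
minimal pieces: {0:x, 1:y}
ways to finish when only these pieces remain (= sum over removing one remaining piece with nothing left below it):
  1 left: {1}→1  {5}→1
  2 left: {1,5}→2  {4,5}→1
  3 left: {1,4,5}→3  {3,4,5}→1
  4 left: {1,3,4,5}→4  {2,3,4,5}→1
  placing 0:x first → 5 extensions
  placing 1:y first → 1 extensions
total linear extensions = 6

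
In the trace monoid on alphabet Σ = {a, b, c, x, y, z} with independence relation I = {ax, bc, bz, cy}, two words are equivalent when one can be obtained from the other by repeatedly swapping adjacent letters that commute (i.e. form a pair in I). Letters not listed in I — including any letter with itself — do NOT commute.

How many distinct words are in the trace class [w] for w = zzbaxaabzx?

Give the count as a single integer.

24

drop 0:z onto floor
drop 1:z onto {0:z}
drop 2:b onto floor
drop 3:a onto {1:z, 2:b}
drop 4:x onto {1:z, 2:b}
drop 5:a onto {3:a}
drop 6:a onto {5:a}
drop 7:b onto {4:x, 6:a}
drop 8:z onto {4:x, 6:a}
drop 9:x onto {7:b, 8:z}
ground layer = {0:z, 2:b}
drop-orders for the pieces not yet dropped (sum over which currently-grounded one goes next):
  1 to go: {9} 1
  2 to go: {7,9} 1  {8,9} 1
  3 to go: {7,8,9} 2
  4 to go: {4,7,8,9} 2  {6,7,8,9} 2
  5 to go: {4,6,7,8,9} 4  {5,6,7,8,9} 2
  6 to go: {3,5,6,7,8,9} 2  {4,5,6,7,8,9} 6
  7 to go: {3,4,5,6,7,8,9} 8
  8 to go: {1,3,4,5,6,7,8,9} 8  {2,3,4,5,6,7,8,9} 8
  if 0:z drops first: 16 orders
  if 2:b drops first: 8 orders
heap linearizations: 24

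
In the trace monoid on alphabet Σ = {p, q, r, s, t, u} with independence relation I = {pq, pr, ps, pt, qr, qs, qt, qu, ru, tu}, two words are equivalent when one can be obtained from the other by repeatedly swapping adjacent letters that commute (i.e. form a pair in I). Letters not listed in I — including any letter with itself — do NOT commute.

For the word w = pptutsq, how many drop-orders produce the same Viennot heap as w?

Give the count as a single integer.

70

piece 0:p — minimal
piece 1:p rests on {0:p}
piece 2:t — minimal
piece 3:u rests on {1:p}
piece 4:t rests on {2:t}
piece 5:s rests on {3:u, 4:t}
piece 6:q — minimal
minimal pieces: {0:p, 2:t, 6:q}
ways to finish when only these pieces remain (= sum over removing one remaining piece with nothing left below it):
  1 left: {5}→1  {6}→1
  2 left: {3,5}→1  {4,5}→1  {5,6}→2
  3 left: {1,3,5}→1  {2,4,5}→1  {3,4,5}→2  {3,5,6}→3  {4,5,6}→3
  4 left: {0,1,3,5}→1  {1,3,4,5}→3  {1,3,5,6}→4  {2,3,4,5}→3  {2,4,5,6}→4  {3,4,5,6}→8
  5 left: {0,1,3,4,5}→4  {0,1,3,5,6}→5  {1,2,3,4,5}→6  {1,3,4,5,6}→15  {2,3,4,5,6}→15
  placing 0:p first → 36 extensions
  placing 2:t first → 24 extensions
  placing 6:q first → 10 extensions
total linear extensions = 70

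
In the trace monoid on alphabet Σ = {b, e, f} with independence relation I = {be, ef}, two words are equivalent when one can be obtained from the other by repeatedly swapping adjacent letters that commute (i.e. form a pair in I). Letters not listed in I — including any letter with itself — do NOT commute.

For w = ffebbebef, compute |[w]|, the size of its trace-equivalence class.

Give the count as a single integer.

84

piece 0:f — minimal
piece 1:f rests on {0:f}
piece 2:e — minimal
piece 3:b rests on {1:f}
piece 4:b rests on {3:b}
piece 5:e rests on {2:e}
piece 6:b rests on {4:b}
piece 7:e rests on {5:e}
piece 8:f rests on {6:b}
minimal pieces: {0:f, 2:e}
ways to finish when only these pieces remain (= sum over removing one remaining piece with nothing left below it):
  1 left: {7}→1  {8}→1
  2 left: {5,7}→1  {6,8}→1  {7,8}→2
  3 left: {2,5,7}→1  {4,6,8}→1  {5,7,8}→3  {6,7,8}→3
  4 left: {2,5,7,8}→4  {3,4,6,8}→1  {4,6,7,8}→4  {5,6,7,8}→6
  5 left: {1,3,4,6,8}→1  {2,5,6,7,8}→10  {3,4,6,7,8}→5  {4,5,6,7,8}→10
  6 left: {0,1,3,4,6,8}→1  {1,3,4,6,7,8}→6  {2,4,5,6,7,8}→20  {3,4,5,6,7,8}→15
  7 left: {0,1,3,4,6,7,8}→7  {1,3,4,5,6,7,8}→21  {2,3,4,5,6,7,8}→35
  placing 0:f first → 56 extensions
  placing 2:e first → 28 extensions
total linear extensions = 84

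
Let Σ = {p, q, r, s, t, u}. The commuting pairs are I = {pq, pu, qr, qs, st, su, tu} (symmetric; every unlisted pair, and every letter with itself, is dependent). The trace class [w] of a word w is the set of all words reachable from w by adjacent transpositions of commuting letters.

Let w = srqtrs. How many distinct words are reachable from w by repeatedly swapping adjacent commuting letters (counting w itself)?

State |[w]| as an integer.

piece 0:s — minimal
piece 1:r rests on {0:s}
piece 2:q — minimal
piece 3:t rests on {1:r, 2:q}
piece 4:r rests on {3:t}
piece 5:s rests on {4:r}
minimal pieces: {0:s, 2:q}
ways to finish when only these pieces remain (= sum over removing one remaining piece with nothing left below it):
  1 left: {5}→1
  2 left: {4,5}→1
  3 left: {3,4,5}→1
  4 left: {1,3,4,5}→1  {2,3,4,5}→1
  placing 0:s first → 2 extensions
  placing 2:q first → 1 extensions
total linear extensions = 3

3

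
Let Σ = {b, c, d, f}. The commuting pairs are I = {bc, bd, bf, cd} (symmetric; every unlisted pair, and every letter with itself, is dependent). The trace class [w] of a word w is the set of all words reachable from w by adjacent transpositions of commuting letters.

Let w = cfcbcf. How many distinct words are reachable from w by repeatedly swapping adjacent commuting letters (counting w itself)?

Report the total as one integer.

drop 0:c onto floor
drop 1:f onto {0:c}
drop 2:c onto {1:f}
drop 3:b onto floor
drop 4:c onto {2:c}
drop 5:f onto {4:c}
ground layer = {0:c, 3:b}
drop-orders for the pieces not yet dropped (sum over which currently-grounded one goes next):
  1 to go: {3} 1  {5} 1
  2 to go: {3,5} 2  {4,5} 1
  3 to go: {2,4,5} 1  {3,4,5} 3
  4 to go: {1,2,4,5} 1  {2,3,4,5} 4
  if 0:c drops first: 5 orders
  if 3:b drops first: 1 orders
heap linearizations: 6

6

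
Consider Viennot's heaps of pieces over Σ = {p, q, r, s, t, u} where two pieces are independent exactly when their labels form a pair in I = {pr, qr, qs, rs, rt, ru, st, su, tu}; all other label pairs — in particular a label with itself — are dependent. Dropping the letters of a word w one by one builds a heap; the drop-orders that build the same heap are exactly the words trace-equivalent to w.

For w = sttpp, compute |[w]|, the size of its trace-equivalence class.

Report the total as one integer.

3

piece 0:s — minimal
piece 1:t — minimal
piece 2:t rests on {1:t}
piece 3:p rests on {0:s, 2:t}
piece 4:p rests on {3:p}
minimal pieces: {0:s, 1:t}
ways to finish when only these pieces remain (= sum over removing one remaining piece with nothing left below it):
  1 left: {4}→1
  2 left: {3,4}→1
  3 left: {0,3,4}→1  {2,3,4}→1
  placing 0:s first → 1 extensions
  placing 1:t first → 2 extensions
total linear extensions = 3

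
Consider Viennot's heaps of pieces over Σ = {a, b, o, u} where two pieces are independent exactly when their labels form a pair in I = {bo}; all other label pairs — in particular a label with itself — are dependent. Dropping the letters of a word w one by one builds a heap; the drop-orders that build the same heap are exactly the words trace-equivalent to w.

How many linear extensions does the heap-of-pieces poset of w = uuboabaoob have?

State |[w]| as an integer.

6

0(u) covers ∅
1(u) covers 0:u
2(b) covers 1:u
3(o) covers 1:u
4(a) covers 2:b, 3:o
5(b) covers 4:a
6(a) covers 5:b
7(o) covers 6:a
8(o) covers 7:o
9(b) covers 6:a
floor of heap: 0:u
completions by unplaced set U, small U first (add the entries for U minus each lowest piece of U):
  |U|=1: {8}:1  {9}:1
  |U|=2: {7,8}:1  {8,9}:2
  |U|=3: {7,8,9}:3
  |U|=4: {6,7,8,9}:3
  |U|=5: {5,6,7,8,9}:3
  |U|=6: {4,5,6,7,8,9}:3
  |U|=7: {2,4,5,6,7,8,9}:3  {3,4,5,6,7,8,9}:3
  |U|=8: {2,3,4,5,6,7,8,9}:6
  start at 0(u): 6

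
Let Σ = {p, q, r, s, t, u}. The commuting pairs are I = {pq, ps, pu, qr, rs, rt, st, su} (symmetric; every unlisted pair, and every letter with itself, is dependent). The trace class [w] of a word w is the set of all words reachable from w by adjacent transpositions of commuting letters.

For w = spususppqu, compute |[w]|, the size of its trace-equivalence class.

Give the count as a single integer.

piece 0:s — minimal
piece 1:p — minimal
piece 2:u — minimal
piece 3:s rests on {0:s}
piece 4:u rests on {2:u}
piece 5:s rests on {3:s}
piece 6:p rests on {1:p}
piece 7:p rests on {6:p}
piece 8:q rests on {4:u, 5:s}
piece 9:u rests on {8:q}
minimal pieces: {0:s, 1:p, 2:u}
ways to finish when only these pieces remain (= sum over removing one remaining piece with nothing left below it):
  1 left: {7}→1  {9}→1
  2 left: {6,7}→1  {7,9}→2  {8,9}→1
  3 left: {1,6,7}→1  {4,8,9}→1  {5,8,9}→1  {6,7,9}→3  {7,8,9}→3
  4 left: {1,6,7,9}→4  {2,4,8,9}→1  {3,5,8,9}→1  {4,5,8,9}→2  {4,7,8,9}→4  {5,7,8,9}→4  {6,7,8,9}→6
  5 left: {0,3,5,8,9}→1  {1,6,7,8,9}→10  {2,4,5,8,9}→3  {2,4,7,8,9}→5  {3,4,5,8,9}→3  {3,5,7,8,9}→5  {4,5,7,8,9}→10  {4,6,7,8,9}→10  {5,6,7,8,9}→10
  6 left: {0,3,4,5,8,9}→4  {0,3,5,7,8,9}→6  {1,4,6,7,8,9}→20  {1,5,6,7,8,9}→20  {2,3,4,5,8,9}→6  {2,4,5,7,8,9}→18  {2,4,6,7,8,9}→15  {3,4,5,7,8,9}→18  {3,5,6,7,8,9}→15  {4,5,6,7,8,9}→30
  7 left: {0,2,3,4,5,8,9}→10  {0,3,4,5,7,8,9}→28  {0,3,5,6,7,8,9}→21  {1,2,4,6,7,8,9}→35  {1,3,5,6,7,8,9}→35  {1,4,5,6,7,8,9}→70  {2,3,4,5,7,8,9}→42  {2,4,5,6,7,8,9}→63  {3,4,5,6,7,8,9}→63
  8 left: {0,1,3,5,6,7,8,9}→56  {0,2,3,4,5,7,8,9}→80  {0,3,4,5,6,7,8,9}→112  {1,2,4,5,6,7,8,9}→168  {1,3,4,5,6,7,8,9}→168  {2,3,4,5,6,7,8,9}→168
  placing 0:s first → 504 extensions
  placing 1:p first → 360 extensions
  placing 2:u first → 336 extensions
total linear extensions = 1200

1200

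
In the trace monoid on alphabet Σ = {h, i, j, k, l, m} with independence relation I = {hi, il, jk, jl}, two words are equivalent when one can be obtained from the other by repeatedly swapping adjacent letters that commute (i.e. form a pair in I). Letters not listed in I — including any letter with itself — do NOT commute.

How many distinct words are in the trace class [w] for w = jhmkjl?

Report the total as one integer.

drop 0:j onto floor
drop 1:h onto {0:j}
drop 2:m onto {1:h}
drop 3:k onto {2:m}
drop 4:j onto {2:m}
drop 5:l onto {3:k}
ground layer = {0:j}
drop-orders for the pieces not yet dropped (sum over which currently-grounded one goes next):
  1 to go: {4} 1  {5} 1
  2 to go: {3,5} 1  {4,5} 2
  3 to go: {3,4,5} 3
  4 to go: {2,3,4,5} 3
  if 0:j drops first: 3 orders

3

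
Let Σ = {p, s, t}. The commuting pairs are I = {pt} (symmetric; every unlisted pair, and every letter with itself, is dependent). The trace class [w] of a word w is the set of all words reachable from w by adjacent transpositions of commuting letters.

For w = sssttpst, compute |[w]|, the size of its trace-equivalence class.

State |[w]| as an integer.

0(s) covers ∅
1(s) covers 0:s
2(s) covers 1:s
3(t) covers 2:s
4(t) covers 3:t
5(p) covers 2:s
6(s) covers 4:t, 5:p
7(t) covers 6:s
floor of heap: 0:s
completions by unplaced set U, small U first (add the entries for U minus each lowest piece of U):
  |U|=1: {7}:1
  |U|=2: {6,7}:1
  |U|=3: {4,6,7}:1  {5,6,7}:1
  |U|=4: {3,4,6,7}:1  {4,5,6,7}:2
  |U|=5: {3,4,5,6,7}:3
  |U|=6: {2,3,4,5,6,7}:3
  start at 0(s): 3

3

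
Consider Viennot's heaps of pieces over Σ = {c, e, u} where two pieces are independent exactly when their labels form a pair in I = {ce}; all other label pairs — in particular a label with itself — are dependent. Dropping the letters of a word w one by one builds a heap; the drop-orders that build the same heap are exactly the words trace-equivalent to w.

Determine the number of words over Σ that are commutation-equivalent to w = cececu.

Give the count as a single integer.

drop 0:c onto floor
drop 1:e onto floor
drop 2:c onto {0:c}
drop 3:e onto {1:e}
drop 4:c onto {2:c}
drop 5:u onto {3:e, 4:c}
ground layer = {0:c, 1:e}
drop-orders for the pieces not yet dropped (sum over which currently-grounded one goes next):
  1 to go: {5} 1
  2 to go: {3,5} 1  {4,5} 1
  3 to go: {1,3,5} 1  {2,4,5} 1  {3,4,5} 2
  4 to go: {0,2,4,5} 1  {1,3,4,5} 3  {2,3,4,5} 3
  if 0:c drops first: 6 orders
  if 1:e drops first: 4 orders
heap linearizations: 10

10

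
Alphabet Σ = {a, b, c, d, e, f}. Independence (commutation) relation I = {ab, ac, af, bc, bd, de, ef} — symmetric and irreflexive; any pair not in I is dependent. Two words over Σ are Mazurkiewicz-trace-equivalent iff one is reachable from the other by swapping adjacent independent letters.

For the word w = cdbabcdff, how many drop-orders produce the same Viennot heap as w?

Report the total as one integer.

42

piece 0:c — minimal
piece 1:d rests on {0:c}
piece 2:b — minimal
piece 3:a rests on {1:d}
piece 4:b rests on {2:b}
piece 5:c rests on {1:d}
piece 6:d rests on {3:a, 5:c}
piece 7:f rests on {4:b, 6:d}
piece 8:f rests on {7:f}
minimal pieces: {0:c, 2:b}
ways to finish when only these pieces remain (= sum over removing one remaining piece with nothing left below it):
  1 left: {8}→1
  2 left: {7,8}→1
  3 left: {4,7,8}→1  {6,7,8}→1
  4 left: {2,4,7,8}→1  {3,6,7,8}→1  {4,6,7,8}→2  {5,6,7,8}→1
  5 left: {2,4,6,7,8}→3  {3,4,6,7,8}→3  {3,5,6,7,8}→2  {4,5,6,7,8}→3
  6 left: {1,3,5,6,7,8}→2  {2,3,4,6,7,8}→6  {2,4,5,6,7,8}→6  {3,4,5,6,7,8}→8
  7 left: {0,1,3,5,6,7,8}→2  {1,3,4,5,6,7,8}→10  {2,3,4,5,6,7,8}→20
  placing 0:c first → 30 extensions
  placing 2:b first → 12 extensions
total linear extensions = 42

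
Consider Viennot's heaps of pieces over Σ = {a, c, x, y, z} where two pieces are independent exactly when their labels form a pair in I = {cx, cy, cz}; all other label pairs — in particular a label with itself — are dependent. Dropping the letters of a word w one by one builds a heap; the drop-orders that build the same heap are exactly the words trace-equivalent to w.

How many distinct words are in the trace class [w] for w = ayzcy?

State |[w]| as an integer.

4

#0=a has no predecessor
#1=y depends on [0:a]
#2=z depends on [1:y]
#3=c depends on [0:a]
#4=y depends on [2:z]
sources: [0:a]
N(rest) = Σ N(rest − s) over sources s of rest; N(one piece) = 1:
  size 1 → [3]=1  [4]=1
  size 2 → [2,4]=1  [3,4]=2
  size 3 → [1,2,4]=1  [2,3,4]=3
  first=0(a) contributes 4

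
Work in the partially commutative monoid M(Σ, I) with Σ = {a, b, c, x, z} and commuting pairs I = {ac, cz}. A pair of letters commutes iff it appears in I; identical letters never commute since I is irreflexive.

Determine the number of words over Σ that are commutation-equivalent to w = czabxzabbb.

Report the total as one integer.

3

drop 0:c onto floor
drop 1:z onto floor
drop 2:a onto {1:z}
drop 3:b onto {0:c, 2:a}
drop 4:x onto {3:b}
drop 5:z onto {4:x}
drop 6:a onto {5:z}
drop 7:b onto {6:a}
drop 8:b onto {7:b}
drop 9:b onto {8:b}
ground layer = {0:c, 1:z}
drop-orders for the pieces not yet dropped (sum over which currently-grounded one goes next):
  1 to go: {9} 1
  2 to go: {8,9} 1
  3 to go: {7,8,9} 1
  4 to go: {6,7,8,9} 1
  5 to go: {5,6,7,8,9} 1
  6 to go: {4,5,6,7,8,9} 1
  7 to go: {3,4,5,6,7,8,9} 1
  8 to go: {0,3,4,5,6,7,8,9} 1  {2,3,4,5,6,7,8,9} 1
  if 0:c drops first: 1 orders
  if 1:z drops first: 2 orders
heap linearizations: 3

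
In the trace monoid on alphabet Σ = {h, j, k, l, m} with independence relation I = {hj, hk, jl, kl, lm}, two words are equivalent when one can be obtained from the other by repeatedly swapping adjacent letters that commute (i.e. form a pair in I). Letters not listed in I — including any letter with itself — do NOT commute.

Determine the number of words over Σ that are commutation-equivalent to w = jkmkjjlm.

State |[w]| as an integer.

8

0(j) covers ∅
1(k) covers 0:j
2(m) covers 1:k
3(k) covers 2:m
4(j) covers 3:k
5(j) covers 4:j
6(l) covers ∅
7(m) covers 5:j
floor of heap: 0:j, 6:l
completions by unplaced set U, small U first (add the entries for U minus each lowest piece of U):
  |U|=1: {6}:1  {7}:1
  |U|=2: {5,7}:1  {6,7}:2
  |U|=3: {4,5,7}:1  {5,6,7}:3
  |U|=4: {3,4,5,7}:1  {4,5,6,7}:4
  |U|=5: {2,3,4,5,7}:1  {3,4,5,6,7}:5
  |U|=6: {1,2,3,4,5,7}:1  {2,3,4,5,6,7}:6
  start at 0(j): 7
  start at 6(l): 1
sum over floor = 8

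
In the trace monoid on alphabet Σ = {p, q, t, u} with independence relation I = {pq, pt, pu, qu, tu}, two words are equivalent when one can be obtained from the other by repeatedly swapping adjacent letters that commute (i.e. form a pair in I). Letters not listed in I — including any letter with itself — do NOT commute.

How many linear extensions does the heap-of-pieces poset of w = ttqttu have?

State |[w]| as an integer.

#0=t has no predecessor
#1=t depends on [0:t]
#2=q depends on [1:t]
#3=t depends on [2:q]
#4=t depends on [3:t]
#5=u has no predecessor
sources: [0:t, 5:u]
N(rest) = Σ N(rest − s) over sources s of rest; N(one piece) = 1:
  size 1 → [4]=1  [5]=1
  size 2 → [3,4]=1  [4,5]=2
  size 3 → [2,3,4]=1  [3,4,5]=3
  size 4 → [1,2,3,4]=1  [2,3,4,5]=4
  first=0(t) contributes 5
  first=5(u) contributes 1
|[w]| = 6

6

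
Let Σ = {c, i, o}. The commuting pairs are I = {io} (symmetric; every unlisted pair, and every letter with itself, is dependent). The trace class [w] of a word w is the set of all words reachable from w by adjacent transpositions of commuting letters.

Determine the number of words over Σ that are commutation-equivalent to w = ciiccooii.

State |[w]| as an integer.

#0=c has no predecessor
#1=i depends on [0:c]
#2=i depends on [1:i]
#3=c depends on [2:i]
#4=c depends on [3:c]
#5=o depends on [4:c]
#6=o depends on [5:o]
#7=i depends on [4:c]
#8=i depends on [7:i]
sources: [0:c]
N(rest) = Σ N(rest − s) over sources s of rest; N(one piece) = 1:
  size 1 → [6]=1  [8]=1
  size 2 → [5,6]=1  [6,8]=2  [7,8]=1
  size 3 → [5,6,8]=3  [6,7,8]=3
  size 4 → [5,6,7,8]=6
  size 5 → [4,5,6,7,8]=6
  size 6 → [3,4,5,6,7,8]=6
  size 7 → [2,3,4,5,6,7,8]=6
  first=0(c) contributes 6

6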